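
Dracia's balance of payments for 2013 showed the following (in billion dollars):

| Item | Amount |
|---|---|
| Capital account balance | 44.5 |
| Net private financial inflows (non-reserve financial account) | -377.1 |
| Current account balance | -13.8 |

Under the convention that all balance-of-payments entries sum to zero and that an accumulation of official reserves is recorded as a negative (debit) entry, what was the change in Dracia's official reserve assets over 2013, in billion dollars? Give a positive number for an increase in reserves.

Official reserve transactions balance = -((-13.8) + 44.5 + (-377.1)) = 346.4
An accumulation of reserves is recorded as a debit (negative entry), so the change in the stock of reserves is the negative of that balance.
Change in official reserves = -(346.4) = -346.4

-346.4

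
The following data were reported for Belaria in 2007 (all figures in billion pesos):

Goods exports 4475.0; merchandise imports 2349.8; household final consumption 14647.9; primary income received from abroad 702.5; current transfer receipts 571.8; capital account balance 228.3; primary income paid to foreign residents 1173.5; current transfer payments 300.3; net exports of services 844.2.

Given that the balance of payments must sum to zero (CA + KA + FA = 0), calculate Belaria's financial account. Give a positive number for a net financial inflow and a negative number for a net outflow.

-2998.2

Goods balance = 4475.0 - 2349.8 = 2125.2
Services balance = 844.2
Trade balance (goods + services) = 2125.2 + 844.2 = 2969.4
Net primary income = 702.5 - 1173.5 = -471.0
Net secondary income = 571.8 - 300.3 = 271.5
Current account = 2969.4 + (-471.0) + 271.5 = 2769.9
Financial account = -(2769.9 + 228.3) = -2998.2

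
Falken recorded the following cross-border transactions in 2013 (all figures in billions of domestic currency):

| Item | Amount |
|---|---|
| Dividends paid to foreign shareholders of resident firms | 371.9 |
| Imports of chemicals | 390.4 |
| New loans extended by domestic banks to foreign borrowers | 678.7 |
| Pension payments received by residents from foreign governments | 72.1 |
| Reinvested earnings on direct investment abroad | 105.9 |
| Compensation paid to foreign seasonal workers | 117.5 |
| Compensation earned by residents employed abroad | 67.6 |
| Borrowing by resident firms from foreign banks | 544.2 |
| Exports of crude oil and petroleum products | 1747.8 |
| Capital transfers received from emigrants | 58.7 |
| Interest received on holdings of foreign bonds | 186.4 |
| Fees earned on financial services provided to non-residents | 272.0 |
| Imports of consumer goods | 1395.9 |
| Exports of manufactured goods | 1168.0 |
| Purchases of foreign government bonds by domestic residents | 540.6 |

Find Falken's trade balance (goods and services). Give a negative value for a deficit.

Goods: 1747.8 - 390.4 - 1395.9 + 1168.0 = 1129.5
Services: 272.0
Trade balance = 1129.5 + 272.0 = 1401.5
(Excluded from the trade balance — primary income: dividends paid to foreign shareholders of resident firms 371.9, reinvested earnings on direct investment abroad 105.9, compensation paid to foreign seasonal workers 117.5, compensation earned by residents employed abroad 67.6, interest received on holdings of foreign bonds 186.4; financial account: new loans extended by domestic banks to foreign borrowers 678.7, borrowing by resident firms from foreign banks 544.2, purchases of foreign government bonds by domestic residents 540.6; secondary income: pension payments received by residents from foreign governments 72.1; capital account: capital transfers received from emigrants 58.7.)

1401.5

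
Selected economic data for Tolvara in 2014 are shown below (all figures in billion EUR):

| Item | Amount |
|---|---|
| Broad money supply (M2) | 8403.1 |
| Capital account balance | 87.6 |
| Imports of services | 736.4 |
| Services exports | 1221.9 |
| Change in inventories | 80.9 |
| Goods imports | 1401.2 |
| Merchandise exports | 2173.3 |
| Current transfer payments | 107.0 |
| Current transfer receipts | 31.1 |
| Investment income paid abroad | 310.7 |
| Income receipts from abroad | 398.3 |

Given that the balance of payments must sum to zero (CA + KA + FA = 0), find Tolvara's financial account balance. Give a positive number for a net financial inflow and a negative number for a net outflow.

-1356.9

Goods balance = 2173.3 - 1401.2 = 772.1
Services balance = 1221.9 - 736.4 = 485.5
Trade balance (goods + services) = 772.1 + 485.5 = 1257.6
Net primary income = 398.3 - 310.7 = 87.6
Net secondary income = 31.1 - 107.0 = -75.9
Current account = 1257.6 + 87.6 + (-75.9) = 1269.3
Financial account = -(1269.3 + 87.6) = -1356.9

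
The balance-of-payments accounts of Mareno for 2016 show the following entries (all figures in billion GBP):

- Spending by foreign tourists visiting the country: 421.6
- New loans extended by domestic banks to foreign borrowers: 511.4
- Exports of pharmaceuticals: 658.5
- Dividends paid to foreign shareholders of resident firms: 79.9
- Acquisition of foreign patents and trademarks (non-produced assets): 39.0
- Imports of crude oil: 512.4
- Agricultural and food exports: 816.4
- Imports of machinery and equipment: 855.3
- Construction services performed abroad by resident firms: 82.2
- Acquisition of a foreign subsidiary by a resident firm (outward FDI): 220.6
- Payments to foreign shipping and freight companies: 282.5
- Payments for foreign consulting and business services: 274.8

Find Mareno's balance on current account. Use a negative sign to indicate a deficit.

Goods: 816.4 - 855.3 + 658.5 - 512.4 = 107.2
Services: -274.8 + 421.6 - 282.5 + 82.2 = -53.5
Primary income: -79.9
Current account = 107.2 + (-53.5) + (-79.9) = -26.2
(Excluded from the current account — financial account: new loans extended by domestic banks to foreign borrowers 511.4, acquisition of a foreign subsidiary by a resident firm (outward FDI) 220.6; capital account: acquisition of foreign patents and trademarks (non-produced assets) 39.0.)

-26.2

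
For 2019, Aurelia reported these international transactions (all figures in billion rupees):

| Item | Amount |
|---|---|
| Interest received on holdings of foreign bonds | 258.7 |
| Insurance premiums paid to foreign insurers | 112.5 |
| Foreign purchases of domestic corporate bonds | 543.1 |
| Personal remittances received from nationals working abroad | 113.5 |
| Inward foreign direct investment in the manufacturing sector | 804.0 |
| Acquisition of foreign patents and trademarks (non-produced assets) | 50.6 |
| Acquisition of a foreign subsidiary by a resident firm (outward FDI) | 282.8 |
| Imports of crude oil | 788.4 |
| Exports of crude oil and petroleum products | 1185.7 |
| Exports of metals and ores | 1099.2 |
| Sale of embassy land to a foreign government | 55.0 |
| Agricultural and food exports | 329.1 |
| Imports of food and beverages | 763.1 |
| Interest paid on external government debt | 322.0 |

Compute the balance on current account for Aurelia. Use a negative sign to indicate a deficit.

Goods: 1099.2 + 329.1 - 763.1 - 788.4 + 1185.7 = 1062.5
Services: -112.5
Primary income: -322.0 + 258.7 = -63.3
Secondary income: 113.5
Current account = 1062.5 + (-112.5) + (-63.3) + 113.5 = 1000.2
(Excluded from the current account — financial account: foreign purchases of domestic corporate bonds 543.1, inward foreign direct investment in the manufacturing sector 804.0, acquisition of a foreign subsidiary by a resident firm (outward FDI) 282.8; capital account: acquisition of foreign patents and trademarks (non-produced assets) 50.6, sale of embassy land to a foreign government 55.0.)

1000.2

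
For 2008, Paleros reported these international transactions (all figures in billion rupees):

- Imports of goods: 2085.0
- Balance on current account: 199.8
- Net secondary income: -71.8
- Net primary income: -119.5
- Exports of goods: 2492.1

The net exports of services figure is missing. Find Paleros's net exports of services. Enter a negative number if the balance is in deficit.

Current account = goods balance + services balance + net primary income + net secondary income
Sum of the known components = 215.8
Net exports of services = CA - (known components) = 199.8 - 215.8 = -16.0

-16.0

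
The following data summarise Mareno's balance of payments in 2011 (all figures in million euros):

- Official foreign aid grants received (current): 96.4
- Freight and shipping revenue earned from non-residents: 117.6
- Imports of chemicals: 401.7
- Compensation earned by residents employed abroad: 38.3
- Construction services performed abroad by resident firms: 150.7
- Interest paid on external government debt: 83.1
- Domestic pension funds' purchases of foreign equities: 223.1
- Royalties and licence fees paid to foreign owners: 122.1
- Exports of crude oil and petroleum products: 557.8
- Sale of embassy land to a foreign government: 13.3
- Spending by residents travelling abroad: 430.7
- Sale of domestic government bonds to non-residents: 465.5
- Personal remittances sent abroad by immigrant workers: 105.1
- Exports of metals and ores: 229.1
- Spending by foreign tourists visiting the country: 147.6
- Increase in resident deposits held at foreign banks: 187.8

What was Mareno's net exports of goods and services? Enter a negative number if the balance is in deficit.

Goods: -401.7 + 557.8 + 229.1 = 385.2
Services: -430.7 + 147.6 + 117.6 - 122.1 + 150.7 = -136.9
Trade balance = 385.2 + (-136.9) = 248.3
(Excluded from the trade balance — secondary income: official foreign aid grants received (current) 96.4, personal remittances sent abroad by immigrant workers 105.1; primary income: compensation earned by residents employed abroad 38.3, interest paid on external government debt 83.1; financial account: domestic pension funds' purchases of foreign equities 223.1, sale of domestic government bonds to non-residents 465.5, increase in resident deposits held at foreign banks 187.8; capital account: sale of embassy land to a foreign government 13.3.)

248.3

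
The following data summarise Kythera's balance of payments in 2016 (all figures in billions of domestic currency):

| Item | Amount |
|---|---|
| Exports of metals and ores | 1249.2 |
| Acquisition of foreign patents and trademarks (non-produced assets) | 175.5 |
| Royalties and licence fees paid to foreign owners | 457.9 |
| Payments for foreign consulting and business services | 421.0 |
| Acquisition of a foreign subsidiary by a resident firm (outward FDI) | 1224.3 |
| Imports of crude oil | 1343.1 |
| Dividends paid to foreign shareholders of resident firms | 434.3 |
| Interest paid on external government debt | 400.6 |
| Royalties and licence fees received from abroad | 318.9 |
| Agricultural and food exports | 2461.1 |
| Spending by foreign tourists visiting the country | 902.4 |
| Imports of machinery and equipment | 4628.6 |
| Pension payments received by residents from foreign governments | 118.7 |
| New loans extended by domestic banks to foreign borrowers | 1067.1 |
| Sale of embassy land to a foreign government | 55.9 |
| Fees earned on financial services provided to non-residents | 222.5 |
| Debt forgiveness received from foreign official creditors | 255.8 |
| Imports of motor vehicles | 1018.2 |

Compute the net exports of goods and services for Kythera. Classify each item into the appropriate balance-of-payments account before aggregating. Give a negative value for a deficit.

Goods: -1343.1 - 4628.6 + 2461.1 + 1249.2 - 1018.2 = -3279.6
Services: 902.4 + 222.5 - 421.0 - 457.9 + 318.9 = 564.9
Trade balance = -3279.6 + 564.9 = -2714.7
(Excluded from the trade balance — capital account: acquisition of foreign patents and trademarks (non-produced assets) 175.5, sale of embassy land to a foreign government 55.9, debt forgiveness received from foreign official creditors 255.8; financial account: acquisition of a foreign subsidiary by a resident firm (outward FDI) 1224.3, new loans extended by domestic banks to foreign borrowers 1067.1; primary income: dividends paid to foreign shareholders of resident firms 434.3, interest paid on external government debt 400.6; secondary income: pension payments received by residents from foreign governments 118.7.)

-2714.7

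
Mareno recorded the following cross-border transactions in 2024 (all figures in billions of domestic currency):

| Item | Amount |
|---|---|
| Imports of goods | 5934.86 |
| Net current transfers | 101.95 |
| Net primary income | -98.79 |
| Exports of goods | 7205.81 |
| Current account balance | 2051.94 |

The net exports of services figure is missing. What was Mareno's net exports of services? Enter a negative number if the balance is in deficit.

Current account = goods balance + services balance + net primary income + net secondary income
Sum of the known components = 1274.11
Net exports of services = CA - (known components) = 2051.94 - 1274.11 = 777.83

777.83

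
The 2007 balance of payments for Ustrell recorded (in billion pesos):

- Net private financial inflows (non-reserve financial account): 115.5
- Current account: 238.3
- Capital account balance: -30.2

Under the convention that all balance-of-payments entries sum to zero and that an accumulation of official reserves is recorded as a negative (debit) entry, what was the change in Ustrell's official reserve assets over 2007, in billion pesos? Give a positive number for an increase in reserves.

Official reserve transactions balance = -(238.3 + (-30.2) + 115.5) = -323.6
An accumulation of reserves is recorded as a debit (negative entry), so the change in the stock of reserves is the negative of that balance.
Change in official reserves = -(-323.6) = 323.6

323.6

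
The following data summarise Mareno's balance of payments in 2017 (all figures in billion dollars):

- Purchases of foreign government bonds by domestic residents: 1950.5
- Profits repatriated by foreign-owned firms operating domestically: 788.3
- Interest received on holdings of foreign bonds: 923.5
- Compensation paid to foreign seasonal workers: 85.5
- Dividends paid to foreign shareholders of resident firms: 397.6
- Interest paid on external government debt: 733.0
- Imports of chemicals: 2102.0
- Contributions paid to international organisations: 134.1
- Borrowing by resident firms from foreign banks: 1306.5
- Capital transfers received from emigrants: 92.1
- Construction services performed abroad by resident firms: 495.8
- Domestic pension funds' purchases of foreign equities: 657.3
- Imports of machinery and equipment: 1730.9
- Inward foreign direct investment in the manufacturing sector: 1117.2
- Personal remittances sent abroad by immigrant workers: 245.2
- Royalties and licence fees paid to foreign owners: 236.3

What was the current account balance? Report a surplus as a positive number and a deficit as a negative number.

Goods: -2102.0 - 1730.9 = -3832.9
Services: 495.8 - 236.3 = 259.5
Primary income: -85.5 - 397.6 - 788.3 - 733.0 + 923.5 = -1080.9
Secondary income: -134.1 - 245.2 = -379.3
Current account = (-3832.9) + 259.5 + (-1080.9) + (-379.3) = -5033.6
(Excluded from the current account — financial account: purchases of foreign government bonds by domestic residents 1950.5, borrowing by resident firms from foreign banks 1306.5, domestic pension funds' purchases of foreign equities 657.3, inward foreign direct investment in the manufacturing sector 1117.2; capital account: capital transfers received from emigrants 92.1.)

-5033.6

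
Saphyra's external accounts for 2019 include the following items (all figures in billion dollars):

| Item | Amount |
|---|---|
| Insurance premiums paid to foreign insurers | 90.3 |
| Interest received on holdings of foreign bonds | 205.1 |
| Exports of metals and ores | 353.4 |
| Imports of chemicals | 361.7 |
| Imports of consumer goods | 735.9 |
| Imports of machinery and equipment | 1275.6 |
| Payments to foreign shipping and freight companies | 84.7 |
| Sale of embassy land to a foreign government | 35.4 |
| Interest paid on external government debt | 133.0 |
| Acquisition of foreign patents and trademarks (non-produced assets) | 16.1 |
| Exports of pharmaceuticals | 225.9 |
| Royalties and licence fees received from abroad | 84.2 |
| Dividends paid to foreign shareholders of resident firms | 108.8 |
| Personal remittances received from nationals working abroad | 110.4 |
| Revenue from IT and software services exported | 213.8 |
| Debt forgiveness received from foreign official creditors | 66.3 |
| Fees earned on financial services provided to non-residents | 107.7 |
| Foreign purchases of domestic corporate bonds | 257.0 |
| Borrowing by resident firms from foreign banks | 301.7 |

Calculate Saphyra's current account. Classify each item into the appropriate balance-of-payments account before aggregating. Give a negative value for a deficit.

Goods: -361.7 - 1275.6 + 353.4 - 735.9 + 225.9 = -1793.9
Services: 213.8 + 84.2 + 107.7 - 90.3 - 84.7 = 230.7
Primary income: -108.8 - 133.0 + 205.1 = -36.7
Secondary income: 110.4
Current account = (-1793.9) + 230.7 + (-36.7) + 110.4 = -1489.5
(Excluded from the current account — capital account: sale of embassy land to a foreign government 35.4, acquisition of foreign patents and trademarks (non-produced assets) 16.1, debt forgiveness received from foreign official creditors 66.3; financial account: foreign purchases of domestic corporate bonds 257.0, borrowing by resident firms from foreign banks 301.7.)

-1489.5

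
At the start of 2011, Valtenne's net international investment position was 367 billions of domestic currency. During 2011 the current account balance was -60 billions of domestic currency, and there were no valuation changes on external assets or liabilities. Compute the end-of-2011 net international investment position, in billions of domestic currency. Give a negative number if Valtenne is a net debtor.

307

With no valuation effects, change in NIIP = current account = -60
End-of-year NIIP = 367 + (-60) = 307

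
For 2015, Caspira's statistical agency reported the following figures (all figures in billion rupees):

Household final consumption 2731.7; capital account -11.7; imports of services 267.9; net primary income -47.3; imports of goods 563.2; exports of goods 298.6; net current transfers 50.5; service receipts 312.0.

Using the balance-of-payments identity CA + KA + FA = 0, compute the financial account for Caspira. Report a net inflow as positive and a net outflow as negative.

Goods balance = 298.6 - 563.2 = -264.6
Services balance = 312.0 - 267.9 = 44.1
Trade balance (goods + services) = -264.6 + 44.1 = -220.5
Net primary income = -47.3
Net secondary income = 50.5
Current account = -220.5 + (-47.3) + 50.5 = -217.3
Financial account = -(-217.3 + (-11.7)) = 229.0

229.0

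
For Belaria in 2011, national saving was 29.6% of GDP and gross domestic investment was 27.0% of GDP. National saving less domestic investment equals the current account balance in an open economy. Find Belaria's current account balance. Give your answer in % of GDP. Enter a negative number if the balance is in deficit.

2.6

CA = S - I = 29.6 - 27.0 = 2.6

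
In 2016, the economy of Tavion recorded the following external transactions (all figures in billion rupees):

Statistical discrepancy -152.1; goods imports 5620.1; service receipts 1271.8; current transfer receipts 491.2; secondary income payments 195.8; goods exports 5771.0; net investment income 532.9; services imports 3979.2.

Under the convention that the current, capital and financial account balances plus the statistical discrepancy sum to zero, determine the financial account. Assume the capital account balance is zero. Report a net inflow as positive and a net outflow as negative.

Goods balance = 5771.0 - 5620.1 = 150.9
Services balance = 1271.8 - 3979.2 = -2707.4
Trade balance (goods + services) = 150.9 + (-2707.4) = -2556.5
Net primary income = 532.9
Net secondary income = 491.2 - 195.8 = 295.4
Current account = -2556.5 + 532.9 + 295.4 = -1728.2
Financial account = -(-1728.2 + (-152.1)) = 1880.3

1880.3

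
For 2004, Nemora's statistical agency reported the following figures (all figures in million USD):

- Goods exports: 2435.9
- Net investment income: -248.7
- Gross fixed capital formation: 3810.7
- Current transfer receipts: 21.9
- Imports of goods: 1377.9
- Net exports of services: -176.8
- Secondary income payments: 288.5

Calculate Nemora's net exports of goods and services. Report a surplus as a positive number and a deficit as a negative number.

881.2

Goods balance = 2435.9 - 1377.9 = 1058.0
Services balance = -176.8
Trade balance (goods + services) = 1058.0 + (-176.8) = 881.2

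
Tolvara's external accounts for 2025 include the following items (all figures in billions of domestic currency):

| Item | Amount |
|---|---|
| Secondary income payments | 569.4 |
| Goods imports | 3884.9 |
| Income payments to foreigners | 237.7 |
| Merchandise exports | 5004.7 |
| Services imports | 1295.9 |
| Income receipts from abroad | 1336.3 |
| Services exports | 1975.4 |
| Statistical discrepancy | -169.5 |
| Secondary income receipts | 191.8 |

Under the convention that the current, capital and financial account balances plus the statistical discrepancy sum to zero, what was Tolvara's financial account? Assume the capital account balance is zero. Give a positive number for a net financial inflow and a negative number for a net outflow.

Goods balance = 5004.7 - 3884.9 = 1119.8
Services balance = 1975.4 - 1295.9 = 679.5
Trade balance (goods + services) = 1119.8 + 679.5 = 1799.3
Net primary income = 1336.3 - 237.7 = 1098.6
Net secondary income = 191.8 - 569.4 = -377.6
Current account = 1799.3 + 1098.6 + (-377.6) = 2520.3
Financial account = -(2520.3 + (-169.5)) = -2350.8

-2350.8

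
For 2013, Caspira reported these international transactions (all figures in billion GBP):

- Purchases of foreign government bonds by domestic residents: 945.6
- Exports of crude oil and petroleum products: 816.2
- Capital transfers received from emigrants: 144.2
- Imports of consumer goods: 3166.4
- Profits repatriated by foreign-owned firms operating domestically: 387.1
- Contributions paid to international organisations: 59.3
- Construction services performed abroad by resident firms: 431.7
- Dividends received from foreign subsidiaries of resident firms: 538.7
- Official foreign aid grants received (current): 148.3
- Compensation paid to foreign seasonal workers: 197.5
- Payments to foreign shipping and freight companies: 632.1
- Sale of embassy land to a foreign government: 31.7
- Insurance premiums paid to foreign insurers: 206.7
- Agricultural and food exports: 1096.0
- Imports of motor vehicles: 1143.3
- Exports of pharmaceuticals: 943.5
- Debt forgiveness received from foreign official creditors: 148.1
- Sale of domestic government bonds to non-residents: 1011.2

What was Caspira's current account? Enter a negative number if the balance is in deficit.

-1818.0

Goods: 816.2 + 1096.0 + 943.5 - 3166.4 - 1143.3 = -1454.0
Services: -206.7 + 431.7 - 632.1 = -407.1
Primary income: 538.7 - 197.5 - 387.1 = -45.9
Secondary income: -59.3 + 148.3 = 89.0
Current account = (-1454.0) + (-407.1) + (-45.9) + 89.0 = -1818.0
(Excluded from the current account — financial account: purchases of foreign government bonds by domestic residents 945.6, sale of domestic government bonds to non-residents 1011.2; capital account: capital transfers received from emigrants 144.2, sale of embassy land to a foreign government 31.7, debt forgiveness received from foreign official creditors 148.1.)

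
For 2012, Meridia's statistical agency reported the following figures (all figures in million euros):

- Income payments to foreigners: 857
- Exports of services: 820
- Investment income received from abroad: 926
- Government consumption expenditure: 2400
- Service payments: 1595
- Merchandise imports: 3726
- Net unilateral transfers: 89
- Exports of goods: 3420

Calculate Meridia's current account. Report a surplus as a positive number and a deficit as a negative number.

-923

Goods balance = 3420 - 3726 = -306
Services balance = 820 - 1595 = -775
Trade balance (goods + services) = -306 + (-775) = -1081
Net primary income = 926 - 857 = 69
Net secondary income = 89
Current account = -1081 + 69 + 89 = -923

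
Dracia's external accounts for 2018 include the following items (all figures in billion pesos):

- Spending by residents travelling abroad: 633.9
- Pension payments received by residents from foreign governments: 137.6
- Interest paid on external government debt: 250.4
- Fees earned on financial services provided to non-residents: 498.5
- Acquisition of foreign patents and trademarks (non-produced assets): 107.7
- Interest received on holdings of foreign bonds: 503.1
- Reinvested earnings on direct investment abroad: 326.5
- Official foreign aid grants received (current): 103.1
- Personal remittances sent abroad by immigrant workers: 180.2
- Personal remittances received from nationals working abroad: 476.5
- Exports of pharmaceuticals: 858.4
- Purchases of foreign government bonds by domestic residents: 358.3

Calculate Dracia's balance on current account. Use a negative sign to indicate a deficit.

1839.2

Goods: 858.4
Services: 498.5 - 633.9 = -135.4
Primary income: 503.1 - 250.4 + 326.5 = 579.2
Secondary income: 103.1 - 180.2 + 476.5 + 137.6 = 537.0
Current account = 858.4 + (-135.4) + 579.2 + 537.0 = 1839.2
(Excluded from the current account — capital account: acquisition of foreign patents and trademarks (non-produced assets) 107.7; financial account: purchases of foreign government bonds by domestic residents 358.3.)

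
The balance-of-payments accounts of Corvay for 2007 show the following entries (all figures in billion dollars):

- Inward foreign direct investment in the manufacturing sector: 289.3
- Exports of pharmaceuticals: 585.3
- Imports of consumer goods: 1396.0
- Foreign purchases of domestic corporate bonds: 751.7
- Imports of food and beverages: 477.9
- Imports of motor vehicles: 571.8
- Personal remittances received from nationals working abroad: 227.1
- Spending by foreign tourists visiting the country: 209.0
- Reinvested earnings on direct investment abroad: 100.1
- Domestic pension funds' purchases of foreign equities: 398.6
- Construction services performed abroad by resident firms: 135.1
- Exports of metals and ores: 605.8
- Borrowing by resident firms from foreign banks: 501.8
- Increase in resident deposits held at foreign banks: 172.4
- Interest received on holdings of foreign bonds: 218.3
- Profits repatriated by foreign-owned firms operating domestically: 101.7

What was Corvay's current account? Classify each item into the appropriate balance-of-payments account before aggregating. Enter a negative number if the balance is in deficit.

Goods: 605.8 + 585.3 - 477.9 - 571.8 - 1396.0 = -1254.6
Services: 135.1 + 209.0 = 344.1
Primary income: -101.7 + 218.3 + 100.1 = 216.7
Secondary income: 227.1
Current account = (-1254.6) + 344.1 + 216.7 + 227.1 = -466.7
(Excluded from the current account — financial account: inward foreign direct investment in the manufacturing sector 289.3, foreign purchases of domestic corporate bonds 751.7, domestic pension funds' purchases of foreign equities 398.6, borrowing by resident firms from foreign banks 501.8, increase in resident deposits held at foreign banks 172.4.)

-466.7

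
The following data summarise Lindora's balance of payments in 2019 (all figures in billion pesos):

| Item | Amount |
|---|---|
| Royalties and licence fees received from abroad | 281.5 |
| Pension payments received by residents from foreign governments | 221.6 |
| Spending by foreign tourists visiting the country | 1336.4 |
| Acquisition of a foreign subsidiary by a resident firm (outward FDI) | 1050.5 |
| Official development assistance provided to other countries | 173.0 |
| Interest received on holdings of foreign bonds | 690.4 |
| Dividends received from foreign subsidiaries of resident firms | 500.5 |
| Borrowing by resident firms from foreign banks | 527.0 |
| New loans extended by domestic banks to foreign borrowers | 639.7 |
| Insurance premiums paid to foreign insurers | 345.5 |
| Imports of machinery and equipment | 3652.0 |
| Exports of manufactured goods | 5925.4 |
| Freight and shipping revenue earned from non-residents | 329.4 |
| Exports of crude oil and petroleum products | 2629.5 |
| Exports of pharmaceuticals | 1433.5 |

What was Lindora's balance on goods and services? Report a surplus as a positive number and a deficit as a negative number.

Goods: 5925.4 + 2629.5 + 1433.5 - 3652.0 = 6336.4
Services: 329.4 - 345.5 + 281.5 + 1336.4 = 1601.8
Trade balance = 6336.4 + 1601.8 = 7938.2
(Excluded from the trade balance — secondary income: pension payments received by residents from foreign governments 221.6, official development assistance provided to other countries 173.0; financial account: acquisition of a foreign subsidiary by a resident firm (outward FDI) 1050.5, borrowing by resident firms from foreign banks 527.0, new loans extended by domestic banks to foreign borrowers 639.7; primary income: interest received on holdings of foreign bonds 690.4, dividends received from foreign subsidiaries of resident firms 500.5.)

7938.2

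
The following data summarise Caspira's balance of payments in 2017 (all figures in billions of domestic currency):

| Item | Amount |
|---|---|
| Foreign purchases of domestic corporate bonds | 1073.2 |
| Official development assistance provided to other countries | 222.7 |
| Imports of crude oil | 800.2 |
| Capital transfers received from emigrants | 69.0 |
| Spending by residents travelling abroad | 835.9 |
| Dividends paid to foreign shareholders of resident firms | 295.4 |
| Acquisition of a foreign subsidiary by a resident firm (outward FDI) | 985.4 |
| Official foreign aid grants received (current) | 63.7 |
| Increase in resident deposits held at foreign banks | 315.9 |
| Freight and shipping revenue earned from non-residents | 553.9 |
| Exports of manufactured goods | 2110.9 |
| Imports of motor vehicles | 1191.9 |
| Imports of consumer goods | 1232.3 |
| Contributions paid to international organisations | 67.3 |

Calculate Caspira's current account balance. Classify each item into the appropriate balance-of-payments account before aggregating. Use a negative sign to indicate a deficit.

-1917.2

Goods: 2110.9 - 1232.3 - 1191.9 - 800.2 = -1113.5
Services: -835.9 + 553.9 = -282.0
Primary income: -295.4
Secondary income: -67.3 + 63.7 - 222.7 = -226.3
Current account = (-1113.5) + (-282.0) + (-295.4) + (-226.3) = -1917.2
(Excluded from the current account — financial account: foreign purchases of domestic corporate bonds 1073.2, acquisition of a foreign subsidiary by a resident firm (outward FDI) 985.4, increase in resident deposits held at foreign banks 315.9; capital account: capital transfers received from emigrants 69.0.)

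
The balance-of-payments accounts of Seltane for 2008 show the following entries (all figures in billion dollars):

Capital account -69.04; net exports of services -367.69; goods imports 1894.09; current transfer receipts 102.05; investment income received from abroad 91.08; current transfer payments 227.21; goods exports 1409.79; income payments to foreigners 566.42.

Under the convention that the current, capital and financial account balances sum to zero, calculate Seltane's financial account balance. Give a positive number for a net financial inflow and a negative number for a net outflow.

Goods balance = 1409.79 - 1894.09 = -484.30
Services balance = -367.69
Trade balance (goods + services) = -484.30 + (-367.69) = -851.99
Net primary income = 91.08 - 566.42 = -475.34
Net secondary income = 102.05 - 227.21 = -125.16
Current account = -851.99 + (-475.34) + (-125.16) = -1452.49
Financial account = -(-1452.49 + (-69.04)) = 1521.53

1521.53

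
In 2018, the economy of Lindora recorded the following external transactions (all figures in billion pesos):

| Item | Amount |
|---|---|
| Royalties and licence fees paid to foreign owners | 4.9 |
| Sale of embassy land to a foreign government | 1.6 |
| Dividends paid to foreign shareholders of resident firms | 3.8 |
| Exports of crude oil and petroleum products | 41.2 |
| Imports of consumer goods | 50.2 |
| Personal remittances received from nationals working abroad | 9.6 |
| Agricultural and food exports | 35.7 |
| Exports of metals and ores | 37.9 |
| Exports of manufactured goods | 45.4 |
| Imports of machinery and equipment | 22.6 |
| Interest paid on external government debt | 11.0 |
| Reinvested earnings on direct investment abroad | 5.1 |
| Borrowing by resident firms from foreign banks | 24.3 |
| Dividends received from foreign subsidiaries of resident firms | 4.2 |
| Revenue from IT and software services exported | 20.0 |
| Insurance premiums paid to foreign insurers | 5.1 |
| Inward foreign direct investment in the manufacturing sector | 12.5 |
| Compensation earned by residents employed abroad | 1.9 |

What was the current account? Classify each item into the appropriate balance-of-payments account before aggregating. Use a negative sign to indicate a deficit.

103.4

Goods: 37.9 - 22.6 + 41.2 + 45.4 + 35.7 - 50.2 = 87.4
Services: -4.9 + 20.0 - 5.1 = 10.0
Primary income: 5.1 + 4.2 + 1.9 - 3.8 - 11.0 = -3.6
Secondary income: 9.6
Current account = 87.4 + 10.0 + (-3.6) + 9.6 = 103.4
(Excluded from the current account — capital account: sale of embassy land to a foreign government 1.6; financial account: borrowing by resident firms from foreign banks 24.3, inward foreign direct investment in the manufacturing sector 12.5.)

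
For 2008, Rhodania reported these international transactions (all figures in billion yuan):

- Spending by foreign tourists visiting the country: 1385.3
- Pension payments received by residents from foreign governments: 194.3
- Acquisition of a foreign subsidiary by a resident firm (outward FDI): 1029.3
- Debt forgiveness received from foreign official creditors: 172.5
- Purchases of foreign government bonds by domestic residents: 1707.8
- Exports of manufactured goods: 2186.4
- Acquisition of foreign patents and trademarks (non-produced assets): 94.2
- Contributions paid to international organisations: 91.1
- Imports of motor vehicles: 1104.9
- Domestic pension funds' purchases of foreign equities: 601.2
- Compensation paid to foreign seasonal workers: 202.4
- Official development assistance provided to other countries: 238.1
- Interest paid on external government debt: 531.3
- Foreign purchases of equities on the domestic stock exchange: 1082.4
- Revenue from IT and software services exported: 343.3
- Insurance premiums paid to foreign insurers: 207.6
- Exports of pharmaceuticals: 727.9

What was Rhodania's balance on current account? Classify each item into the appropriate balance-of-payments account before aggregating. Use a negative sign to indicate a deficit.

2461.8

Goods: -1104.9 + 2186.4 + 727.9 = 1809.4
Services: 1385.3 - 207.6 + 343.3 = 1521.0
Primary income: -531.3 - 202.4 = -733.7
Secondary income: -91.1 - 238.1 + 194.3 = -134.9
Current account = 1809.4 + 1521.0 + (-733.7) + (-134.9) = 2461.8
(Excluded from the current account — financial account: acquisition of a foreign subsidiary by a resident firm (outward FDI) 1029.3, purchases of foreign government bonds by domestic residents 1707.8, domestic pension funds' purchases of foreign equities 601.2, foreign purchases of equities on the domestic stock exchange 1082.4; capital account: debt forgiveness received from foreign official creditors 172.5, acquisition of foreign patents and trademarks (non-produced assets) 94.2.)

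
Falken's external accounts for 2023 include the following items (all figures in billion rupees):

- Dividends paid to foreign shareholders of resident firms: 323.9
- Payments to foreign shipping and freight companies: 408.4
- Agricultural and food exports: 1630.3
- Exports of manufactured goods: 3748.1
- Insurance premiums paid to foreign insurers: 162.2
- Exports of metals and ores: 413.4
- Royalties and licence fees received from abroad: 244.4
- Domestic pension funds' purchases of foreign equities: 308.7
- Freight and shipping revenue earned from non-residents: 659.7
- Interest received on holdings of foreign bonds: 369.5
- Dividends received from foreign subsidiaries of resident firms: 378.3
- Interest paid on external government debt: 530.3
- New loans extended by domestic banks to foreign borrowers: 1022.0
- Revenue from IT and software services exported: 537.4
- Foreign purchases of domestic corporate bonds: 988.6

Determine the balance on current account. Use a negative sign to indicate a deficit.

Goods: 1630.3 + 3748.1 + 413.4 = 5791.8
Services: 537.4 + 659.7 - 162.2 + 244.4 - 408.4 = 870.9
Primary income: 369.5 + 378.3 - 530.3 - 323.9 = -106.4
Current account = 5791.8 + 870.9 + (-106.4) = 6556.3
(Excluded from the current account — financial account: domestic pension funds' purchases of foreign equities 308.7, new loans extended by domestic banks to foreign borrowers 1022.0, foreign purchases of domestic corporate bonds 988.6.)

6556.3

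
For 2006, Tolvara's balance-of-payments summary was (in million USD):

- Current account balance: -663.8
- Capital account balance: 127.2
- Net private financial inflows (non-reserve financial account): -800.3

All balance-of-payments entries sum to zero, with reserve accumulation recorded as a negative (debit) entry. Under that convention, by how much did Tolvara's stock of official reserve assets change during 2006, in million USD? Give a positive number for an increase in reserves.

-1336.9

Official reserve transactions balance = -((-663.8) + 127.2 + (-800.3)) = 1336.9
An accumulation of reserves is recorded as a debit (negative entry), so the change in the stock of reserves is the negative of that balance.
Change in official reserves = -(1336.9) = -1336.9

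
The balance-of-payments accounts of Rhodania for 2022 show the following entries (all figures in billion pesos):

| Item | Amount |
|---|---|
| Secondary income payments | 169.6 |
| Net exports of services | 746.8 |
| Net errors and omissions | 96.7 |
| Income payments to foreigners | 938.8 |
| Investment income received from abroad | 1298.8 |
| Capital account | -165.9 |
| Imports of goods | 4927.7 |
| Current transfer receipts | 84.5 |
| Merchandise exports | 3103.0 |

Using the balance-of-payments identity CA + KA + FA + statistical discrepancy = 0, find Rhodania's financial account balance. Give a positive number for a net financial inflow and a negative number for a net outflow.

Goods balance = 3103.0 - 4927.7 = -1824.7
Services balance = 746.8
Trade balance (goods + services) = -1824.7 + 746.8 = -1077.9
Net primary income = 1298.8 - 938.8 = 360.0
Net secondary income = 84.5 - 169.6 = -85.1
Current account = -1077.9 + 360.0 + (-85.1) = -803.0
Financial account = -(-803.0 + (-165.9) + 96.7) = 872.2

872.2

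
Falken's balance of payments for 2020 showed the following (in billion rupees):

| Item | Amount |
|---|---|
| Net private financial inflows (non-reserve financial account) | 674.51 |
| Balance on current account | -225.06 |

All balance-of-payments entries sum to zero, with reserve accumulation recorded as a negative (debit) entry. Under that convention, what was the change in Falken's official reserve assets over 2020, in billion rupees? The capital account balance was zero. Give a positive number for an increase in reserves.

449.45

Official reserve transactions balance = -((-225.06) + 674.51) = -449.45
An accumulation of reserves is recorded as a debit (negative entry), so the change in the stock of reserves is the negative of that balance.
Change in official reserves = -(-449.45) = 449.45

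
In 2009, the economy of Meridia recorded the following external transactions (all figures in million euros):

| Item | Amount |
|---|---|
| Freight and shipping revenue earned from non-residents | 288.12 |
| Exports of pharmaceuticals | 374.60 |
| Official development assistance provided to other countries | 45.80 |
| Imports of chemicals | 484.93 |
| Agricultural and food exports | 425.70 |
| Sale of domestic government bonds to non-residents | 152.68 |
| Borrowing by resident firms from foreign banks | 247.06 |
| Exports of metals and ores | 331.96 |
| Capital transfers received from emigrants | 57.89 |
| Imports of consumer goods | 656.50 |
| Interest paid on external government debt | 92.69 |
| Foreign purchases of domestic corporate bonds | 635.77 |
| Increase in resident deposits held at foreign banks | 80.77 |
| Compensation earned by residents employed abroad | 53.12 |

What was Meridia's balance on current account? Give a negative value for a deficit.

Goods: 374.60 - 656.50 + 425.70 - 484.93 + 331.96 = -9.17
Services: 288.12
Primary income: -92.69 + 53.12 = -39.57
Secondary income: -45.80
Current account = (-9.17) + 288.12 + (-39.57) + (-45.80) = 193.58
(Excluded from the current account — financial account: sale of domestic government bonds to non-residents 152.68, borrowing by resident firms from foreign banks 247.06, foreign purchases of domestic corporate bonds 635.77, increase in resident deposits held at foreign banks 80.77; capital account: capital transfers received from emigrants 57.89.)

193.58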